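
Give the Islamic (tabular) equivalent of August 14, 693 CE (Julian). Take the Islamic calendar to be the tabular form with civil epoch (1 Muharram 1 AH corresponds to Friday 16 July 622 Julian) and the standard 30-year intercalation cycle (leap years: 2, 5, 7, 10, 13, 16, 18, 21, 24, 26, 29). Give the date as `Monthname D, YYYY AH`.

Rabi' al-Thani 5, 74 AH

Both dates share Julian Day Number 1974402; in the tabular Islamic calendar that is 5 Rabi' al-Thani 74 AH.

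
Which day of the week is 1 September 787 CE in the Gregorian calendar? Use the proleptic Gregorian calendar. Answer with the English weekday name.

JDN 2008749 mod 7 = 1, and JDN 0 was a Monday, so this is a Tuesday.

Tuesday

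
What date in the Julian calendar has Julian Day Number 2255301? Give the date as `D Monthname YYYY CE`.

5 September 1462 CE

JDN 2255301 is 14 September 1462 in the proleptic Gregorian calendar.
In the Julian calendar that day is 5 September 1462 CE.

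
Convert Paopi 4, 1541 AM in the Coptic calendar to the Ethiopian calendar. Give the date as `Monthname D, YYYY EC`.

Tikimt 4, 1817 EC

The source date corresponds to 13 October 1824 in the Gregorian calendar (JDN 2387548).
That day falls on 4 Tikimt 1817 EC in the Ethiopian calendar.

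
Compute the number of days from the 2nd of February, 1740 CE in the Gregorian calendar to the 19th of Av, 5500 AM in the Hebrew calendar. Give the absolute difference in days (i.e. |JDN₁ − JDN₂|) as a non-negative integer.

192

First date → JDN 2356614; second date → JDN 2356806.
The interval is |2356614 − 2356806| = 192 days.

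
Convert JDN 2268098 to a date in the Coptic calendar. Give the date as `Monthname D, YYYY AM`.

The proleptic Gregorian equivalent of JDN 2268098 is 27 September 1497.
In the Coptic calendar that day is Thout 21, 1214 AM.

Thout 21, 1214 AM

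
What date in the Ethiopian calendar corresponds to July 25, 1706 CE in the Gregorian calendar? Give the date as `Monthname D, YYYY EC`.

Hamle 20, 1698 EC

Both dates share Julian Day Number 2344369; in the Ethiopian calendar that is 20 Hamle 1698 EC.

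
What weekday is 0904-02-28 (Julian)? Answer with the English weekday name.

Tuesday

Equivalently 4 March 904 Gregorian, JDN 2051302.
JDN 2051302 mod 7 = 1, and JDN 0 was a Monday, so this is a Tuesday.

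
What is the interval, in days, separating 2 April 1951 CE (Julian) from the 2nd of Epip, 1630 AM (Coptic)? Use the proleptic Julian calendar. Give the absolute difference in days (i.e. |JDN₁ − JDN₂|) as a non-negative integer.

13429

JDN of the first date = 2433752.
JDN of the second date = 2420323.
|2420323 − 2433752| = 13429.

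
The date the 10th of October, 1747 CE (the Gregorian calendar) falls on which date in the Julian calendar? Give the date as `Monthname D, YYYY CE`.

The Julian–Gregorian offset here is 11 days (Julian trailing).
10 October 1747 Gregorian − 11 days → 29 September 1747 Julian.

September 29, 1747 CE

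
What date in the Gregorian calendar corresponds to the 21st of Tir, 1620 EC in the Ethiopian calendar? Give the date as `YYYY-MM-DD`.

1628-01-27

Both dates share Julian Day Number 2315701; in the Gregorian calendar that is 27 January 1628 CE.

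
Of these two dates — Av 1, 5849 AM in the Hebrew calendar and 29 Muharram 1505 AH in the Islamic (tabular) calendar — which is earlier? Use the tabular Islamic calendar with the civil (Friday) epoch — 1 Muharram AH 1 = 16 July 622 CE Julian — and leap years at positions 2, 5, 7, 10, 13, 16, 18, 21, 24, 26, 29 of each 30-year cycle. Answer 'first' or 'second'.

Converting both to JDN: 2484241 vs 2481435; the smaller is the second.

second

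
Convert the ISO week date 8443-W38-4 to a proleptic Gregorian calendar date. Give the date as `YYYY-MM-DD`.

8443-09-17

ISO week 1 of 8443 is the week containing the first Thursday of 8443.
Week 38, day 4 (Thursday) lands on 8443-09-17.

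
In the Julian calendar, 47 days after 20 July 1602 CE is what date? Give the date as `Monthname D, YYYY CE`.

JDN of 20 July 1602 CE = 2306389.
2306389 + 47 = 2306436.
JDN 2306436 in the Julian calendar is September 5, 1602 CE.

September 5, 1602 CE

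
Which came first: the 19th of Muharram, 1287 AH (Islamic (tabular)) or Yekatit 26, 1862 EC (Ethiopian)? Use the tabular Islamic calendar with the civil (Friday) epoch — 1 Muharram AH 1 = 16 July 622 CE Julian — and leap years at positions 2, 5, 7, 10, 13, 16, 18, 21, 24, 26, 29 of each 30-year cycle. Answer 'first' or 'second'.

second

The two dates have Julian Day Numbers 2404174 and 2404126 respectively.
Since 2404126 < 2404174, the second date comes first.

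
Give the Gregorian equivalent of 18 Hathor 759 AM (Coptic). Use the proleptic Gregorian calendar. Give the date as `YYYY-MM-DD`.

1042-11-20

Julian Day Number of the source date = 2101966.
Converting JDN 2101966 to the Gregorian calendar gives 20 November 1042 CE.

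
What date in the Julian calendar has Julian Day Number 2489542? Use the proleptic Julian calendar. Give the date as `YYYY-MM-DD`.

The Gregorian equivalent of JDN 2489542 is 13 January 2104.
In the Julian calendar that day is 2103-12-30.

2103-12-30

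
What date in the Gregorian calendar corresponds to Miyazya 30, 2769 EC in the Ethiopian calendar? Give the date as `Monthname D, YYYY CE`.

May 14, 2777 CE

Both dates share Julian Day Number 2735472; in the Gregorian calendar that is 14 May 2777 CE.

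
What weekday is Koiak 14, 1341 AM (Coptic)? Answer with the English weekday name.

Equivalently 20 December 1624 Gregorian, JDN 2314568.
JDN 2314568 mod 7 = 4, and JDN 0 was a Monday, so this is a Friday.

Friday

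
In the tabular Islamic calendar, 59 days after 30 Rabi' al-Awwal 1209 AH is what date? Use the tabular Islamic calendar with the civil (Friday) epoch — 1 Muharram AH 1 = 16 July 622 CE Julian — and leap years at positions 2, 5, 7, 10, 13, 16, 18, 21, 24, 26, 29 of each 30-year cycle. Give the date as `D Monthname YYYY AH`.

Counting 59 days forward from JDN 2376603 reaches JDN 2376662, which is 30 Jumada al-Awwal 1209 AH.

30 Jumada al-Awwal 1209 AH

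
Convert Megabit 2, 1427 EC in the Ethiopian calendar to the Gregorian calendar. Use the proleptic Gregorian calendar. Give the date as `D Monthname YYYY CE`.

7 March 1435 CE

Julian Day Number of the source date = 2245248.
Converting JDN 2245248 to the Gregorian calendar gives 7 March 1435 CE.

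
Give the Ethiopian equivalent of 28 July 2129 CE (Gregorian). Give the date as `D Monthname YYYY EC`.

20 Hamle 2121 EC

Julian Day Number of the source date = 2498870.
Converting JDN 2498870 to the Ethiopian calendar gives 20 Hamle 2121 EC.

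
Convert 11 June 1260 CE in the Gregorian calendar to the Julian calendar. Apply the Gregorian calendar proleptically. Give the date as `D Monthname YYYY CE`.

4 June 1260 CE

The Julian–Gregorian offset here is 7 days (Julian trailing).
11 June 1260 Gregorian − 7 days → 4 June 1260 Julian.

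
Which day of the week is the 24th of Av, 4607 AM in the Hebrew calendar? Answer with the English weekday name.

This is JDN 2030646 (14 August 847 Gregorian).
Since JDN mod 7 = 2 (0 = Monday), the day is Wednesday.

Wednesday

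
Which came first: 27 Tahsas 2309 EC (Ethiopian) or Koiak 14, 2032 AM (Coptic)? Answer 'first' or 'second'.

The two dates have Julian Day Numbers 2567334 and 2566956 respectively.
Since 2566956 < 2567334, the second date comes first.

second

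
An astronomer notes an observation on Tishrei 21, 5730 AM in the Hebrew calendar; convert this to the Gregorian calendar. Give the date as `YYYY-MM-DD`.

1969-10-03

Both dates share Julian Day Number 2440498; in the Gregorian calendar that is 3 October 1969 CE.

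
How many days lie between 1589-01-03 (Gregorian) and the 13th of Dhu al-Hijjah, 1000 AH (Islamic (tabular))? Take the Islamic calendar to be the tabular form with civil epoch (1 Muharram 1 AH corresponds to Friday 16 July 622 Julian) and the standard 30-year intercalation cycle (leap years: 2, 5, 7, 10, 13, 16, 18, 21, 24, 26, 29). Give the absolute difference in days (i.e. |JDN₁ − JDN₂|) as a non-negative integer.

JDN of the first date = 2301433.
JDN of the second date = 2302789.
|2302789 − 2301433| = 1356.

1356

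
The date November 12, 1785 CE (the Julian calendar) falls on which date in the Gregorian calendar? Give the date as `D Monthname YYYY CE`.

The Julian–Gregorian offset here is 11 days (Julian trailing).
12 November 1785 Julian + 11 days → 23 November 1785 Gregorian.

23 November 1785 CE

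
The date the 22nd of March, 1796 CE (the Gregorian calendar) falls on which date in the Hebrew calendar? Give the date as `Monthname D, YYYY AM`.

Adar II 12, 5556 AM

Both dates share Julian Day Number 2377117; in the Hebrew calendar that is 12 Adar II 5556 AM.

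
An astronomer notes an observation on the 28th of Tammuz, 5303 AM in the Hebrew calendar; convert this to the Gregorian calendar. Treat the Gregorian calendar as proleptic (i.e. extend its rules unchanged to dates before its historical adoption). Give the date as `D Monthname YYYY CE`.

Julian Day Number of the source date = 2284819.
Converting JDN 2284819 to the Gregorian calendar gives 10 July 1543 CE.

10 July 1543 CE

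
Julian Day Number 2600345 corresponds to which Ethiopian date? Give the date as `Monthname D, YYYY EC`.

Ginbot 16, 2399 EC

The Gregorian equivalent of JDN 2600345 is 27 May 2407.
In the Ethiopian calendar that day is Ginbot 16, 2399 EC.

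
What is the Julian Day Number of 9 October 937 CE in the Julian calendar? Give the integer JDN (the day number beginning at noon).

2063579

Equivalently 14 October 937 (proleptic Gregorian).
JDN 2451545 is 1 January 2000 CE (Gregorian); the target day is −387966 days from there, so JDN = 2063579.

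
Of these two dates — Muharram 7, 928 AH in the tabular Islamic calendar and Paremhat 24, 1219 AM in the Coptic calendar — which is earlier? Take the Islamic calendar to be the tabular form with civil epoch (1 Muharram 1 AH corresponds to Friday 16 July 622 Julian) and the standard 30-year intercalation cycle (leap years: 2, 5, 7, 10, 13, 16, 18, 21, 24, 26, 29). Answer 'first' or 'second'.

First date → JDN 2276944; second date → JDN 2270107.
JDN 2270107 < JDN 2276944, so the second date is earlier.

second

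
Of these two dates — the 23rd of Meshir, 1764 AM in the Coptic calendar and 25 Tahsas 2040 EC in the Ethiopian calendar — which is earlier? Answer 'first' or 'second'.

Converting both to JDN: 2469138 vs 2469080; the smaller is the second.

second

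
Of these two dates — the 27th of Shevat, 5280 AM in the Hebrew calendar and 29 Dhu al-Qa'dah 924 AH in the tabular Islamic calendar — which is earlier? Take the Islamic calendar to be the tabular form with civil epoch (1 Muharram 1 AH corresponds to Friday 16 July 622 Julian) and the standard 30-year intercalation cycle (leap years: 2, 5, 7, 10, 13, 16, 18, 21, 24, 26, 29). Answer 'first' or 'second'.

The two dates have Julian Day Numbers 2276254 and 2275843 respectively.
Since 2275843 < 2276254, the second date comes first.

second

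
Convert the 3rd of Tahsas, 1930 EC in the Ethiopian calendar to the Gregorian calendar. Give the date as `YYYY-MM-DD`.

1937-12-12

Julian Day Number of the source date = 2428880.
Converting JDN 2428880 to the Gregorian calendar gives 12 December 1937 CE.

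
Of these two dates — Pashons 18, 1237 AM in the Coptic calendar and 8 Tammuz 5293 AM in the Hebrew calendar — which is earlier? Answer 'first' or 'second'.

Converting both to JDN: 2276736 vs 2281168; the smaller is the first.

first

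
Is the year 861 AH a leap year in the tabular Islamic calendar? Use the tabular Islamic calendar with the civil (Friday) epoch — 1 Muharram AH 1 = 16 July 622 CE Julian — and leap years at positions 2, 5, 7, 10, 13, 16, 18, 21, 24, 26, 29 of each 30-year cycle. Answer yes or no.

yes

Year 861 AH is year 21 of its 30-year cycle; leap positions are 2, 5, 7, 10, 13, 16, 18, 21, 24, 26, 29, so it is a leap year (355 days).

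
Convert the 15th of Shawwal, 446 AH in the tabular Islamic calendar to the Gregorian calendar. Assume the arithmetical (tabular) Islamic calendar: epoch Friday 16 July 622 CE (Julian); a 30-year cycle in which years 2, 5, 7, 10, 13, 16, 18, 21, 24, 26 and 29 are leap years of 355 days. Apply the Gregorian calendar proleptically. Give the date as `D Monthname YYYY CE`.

23 January 1055 CE

Both dates share Julian Day Number 2106413; in the Gregorian calendar that is 23 January 1055 CE.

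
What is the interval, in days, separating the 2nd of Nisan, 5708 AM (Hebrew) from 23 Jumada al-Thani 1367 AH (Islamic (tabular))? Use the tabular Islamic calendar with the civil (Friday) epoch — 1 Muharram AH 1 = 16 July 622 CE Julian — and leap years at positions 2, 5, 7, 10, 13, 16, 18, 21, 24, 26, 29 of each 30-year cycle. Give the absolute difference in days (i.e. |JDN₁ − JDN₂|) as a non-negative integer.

22

First date → JDN 2432653; second date → JDN 2432675.
The interval is |2432653 − 2432675| = 22 days.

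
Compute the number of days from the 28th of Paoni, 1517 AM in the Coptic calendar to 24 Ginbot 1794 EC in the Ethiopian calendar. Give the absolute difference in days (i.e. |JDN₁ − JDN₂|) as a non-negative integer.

First date → JDN 2379046; second date → JDN 2379377.
The interval is |2379046 − 2379377| = 331 days.

331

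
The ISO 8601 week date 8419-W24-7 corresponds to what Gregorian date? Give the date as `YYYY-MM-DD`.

ISO week 1 of 8419 is the week containing the first Thursday of 8419.
Week 24, day 7 (Sunday) lands on 8419-06-16.

8419-06-16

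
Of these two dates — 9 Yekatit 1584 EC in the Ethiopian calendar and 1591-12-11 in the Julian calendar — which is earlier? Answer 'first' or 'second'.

second

Converting both to JDN: 2302570 vs 2302515; the smaller is the second.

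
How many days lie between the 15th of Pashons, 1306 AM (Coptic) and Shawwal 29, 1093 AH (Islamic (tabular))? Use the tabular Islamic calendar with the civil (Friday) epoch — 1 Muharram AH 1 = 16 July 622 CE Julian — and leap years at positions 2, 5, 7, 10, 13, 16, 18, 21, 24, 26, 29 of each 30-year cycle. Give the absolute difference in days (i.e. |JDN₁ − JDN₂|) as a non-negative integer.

First date → JDN 2301935; second date → JDN 2335702.
The interval is |2301935 − 2335702| = 33767 days.

33767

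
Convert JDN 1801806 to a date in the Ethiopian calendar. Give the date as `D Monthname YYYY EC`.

3 Yekatit 213 EC

JDN 1801806 is 28 January 221 in the proleptic Gregorian calendar.
In the Ethiopian calendar that day is 3 Yekatit 213 EC.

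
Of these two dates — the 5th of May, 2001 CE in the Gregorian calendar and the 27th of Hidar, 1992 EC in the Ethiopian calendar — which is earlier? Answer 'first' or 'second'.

The two dates have Julian Day Numbers 2452035 and 2451520 respectively.
Since 2451520 < 2452035, the second date comes first.

second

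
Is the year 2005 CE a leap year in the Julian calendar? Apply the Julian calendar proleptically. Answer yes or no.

no

2005 mod 4 = 1, so it is a common year in the Julian calendar.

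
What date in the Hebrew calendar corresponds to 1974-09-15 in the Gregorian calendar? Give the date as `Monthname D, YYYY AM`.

Julian Day Number of the source date = 2442306.
Converting JDN 2442306 to the Hebrew calendar gives 28 Elul 5734 AM.

Elul 28, 5734 AM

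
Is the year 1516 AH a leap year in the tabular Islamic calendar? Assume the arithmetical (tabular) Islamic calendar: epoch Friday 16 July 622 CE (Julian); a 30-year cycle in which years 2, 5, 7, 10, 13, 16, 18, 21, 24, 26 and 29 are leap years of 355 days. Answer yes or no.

yes

Year 1516 AH is year 16 of its 30-year cycle; leap positions are 2, 5, 7, 10, 13, 16, 18, 21, 24, 26, 29, so it is a leap year (355 days).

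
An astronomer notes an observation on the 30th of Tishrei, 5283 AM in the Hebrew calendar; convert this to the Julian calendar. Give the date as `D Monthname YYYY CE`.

21 October 1522 CE

Julian Day Number of the source date = 2277262.
Converting JDN 2277262 to the Julian calendar gives 21 October 1522 CE.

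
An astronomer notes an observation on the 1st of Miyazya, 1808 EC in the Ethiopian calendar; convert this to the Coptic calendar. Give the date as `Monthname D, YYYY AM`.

Julian Day Number of the source date = 2384438.
Converting JDN 2384438 to the Coptic calendar gives 1 Parmouti 1532 AM.

Parmouti 1, 1532 AM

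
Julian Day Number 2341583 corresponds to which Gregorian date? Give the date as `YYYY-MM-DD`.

JDN 2451545 is 1 Jan 2000; 2341583 is −109962 days from there.

1698-12-07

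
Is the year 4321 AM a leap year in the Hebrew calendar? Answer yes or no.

Hebrew year 4321 is year 8 of its 19-year Metonic cycle; leap years are at positions 3, 6, 8, 11, 14, 17, 19, so it is a leap year (13 months).

yes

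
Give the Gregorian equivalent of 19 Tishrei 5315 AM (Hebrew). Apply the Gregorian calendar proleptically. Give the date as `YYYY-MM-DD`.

Both dates share Julian Day Number 2288914; in the Gregorian calendar that is 25 September 1554 CE.

1554-09-25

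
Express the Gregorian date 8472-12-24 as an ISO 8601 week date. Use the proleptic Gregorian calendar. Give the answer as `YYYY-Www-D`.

8472-W51-6

The weekday is Saturday (ISO weekday 6).
That Saturday belongs to ISO week 51 of ISO year 8472.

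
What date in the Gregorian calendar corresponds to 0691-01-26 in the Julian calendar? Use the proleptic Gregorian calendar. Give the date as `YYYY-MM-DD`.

For dates in this range the Gregorian date is 3 days ahead of the Julian.
26 January 691 Julian + 3 days → 29 January 691 Gregorian.

0691-01-29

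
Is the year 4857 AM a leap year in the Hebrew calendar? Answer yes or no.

Hebrew year 4857 is year 12 of its 19-year Metonic cycle; leap years are at positions 3, 6, 8, 11, 14, 17, 19, so it is a common year (12 months).

no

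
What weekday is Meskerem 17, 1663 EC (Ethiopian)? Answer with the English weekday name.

This is JDN 2331282 (24 September 1670 Gregorian).
Since JDN mod 7 = 2 (0 = Monday), the day is Wednesday.

Wednesday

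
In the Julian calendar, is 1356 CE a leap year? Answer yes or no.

1356 mod 4 = 0, so it is a leap year in the Julian calendar.

yes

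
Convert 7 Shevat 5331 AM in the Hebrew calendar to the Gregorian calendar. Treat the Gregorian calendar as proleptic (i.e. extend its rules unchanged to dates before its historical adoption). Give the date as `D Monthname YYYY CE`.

13 January 1571 CE

Both dates share Julian Day Number 2294868; in the Gregorian calendar that is 13 January 1571 CE.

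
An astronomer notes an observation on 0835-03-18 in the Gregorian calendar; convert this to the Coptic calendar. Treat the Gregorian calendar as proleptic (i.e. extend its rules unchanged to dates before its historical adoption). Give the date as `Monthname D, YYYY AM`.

Paremhat 18, 551 AM

Julian Day Number of the source date = 2026114.
Converting JDN 2026114 to the Coptic calendar gives 18 Paremhat 551 AM.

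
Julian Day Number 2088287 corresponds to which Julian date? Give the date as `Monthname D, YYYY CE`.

June 2, 1005 CE

The proleptic Gregorian equivalent of JDN 2088287 is 8 June 1005.
In the Julian calendar that day is June 2, 1005 CE.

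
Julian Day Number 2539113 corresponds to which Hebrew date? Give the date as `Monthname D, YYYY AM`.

Tishrei 4, 6000 AM

The Gregorian equivalent of JDN 2539113 is 3 October 2239.
In the Hebrew calendar that day is Tishrei 4, 6000 AM.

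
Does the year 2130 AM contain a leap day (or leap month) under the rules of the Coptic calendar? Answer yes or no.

no

2130 mod 4 = 2; in the Coptic calendar a year is leap when year mod 4 = 3, so it is a common year.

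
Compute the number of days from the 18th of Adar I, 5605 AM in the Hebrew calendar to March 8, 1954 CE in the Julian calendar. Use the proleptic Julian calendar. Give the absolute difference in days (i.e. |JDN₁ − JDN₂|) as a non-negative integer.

39835

First date → JDN 2394988; second date → JDN 2434823.
The interval is |2394988 − 2434823| = 39835 days.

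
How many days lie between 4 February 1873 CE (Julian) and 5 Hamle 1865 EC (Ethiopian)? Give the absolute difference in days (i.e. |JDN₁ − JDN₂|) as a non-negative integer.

JDN of the first date = 2405206.
JDN of the second date = 2405351.
|2405351 − 2405206| = 145.

145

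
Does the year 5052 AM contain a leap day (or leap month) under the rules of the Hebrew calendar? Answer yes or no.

yes

Hebrew year 5052 is year 17 of its 19-year Metonic cycle; leap years are at positions 3, 6, 8, 11, 14, 17, 19, so it is a leap year (13 months).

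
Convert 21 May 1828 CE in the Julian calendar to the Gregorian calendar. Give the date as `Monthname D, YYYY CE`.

For dates in this range the Gregorian date is 12 days ahead of the Julian.
21 May 1828 Julian + 12 days → 2 June 1828 Gregorian.

June 2, 1828 CE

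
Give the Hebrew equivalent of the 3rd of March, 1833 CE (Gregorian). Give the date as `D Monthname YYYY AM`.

Both dates share Julian Day Number 2390611; in the Hebrew calendar that is 12 Adar 5593 AM.

12 Adar 5593 AM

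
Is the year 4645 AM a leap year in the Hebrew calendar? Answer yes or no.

Hebrew year 4645 is year 9 of its 19-year Metonic cycle; leap years are at positions 3, 6, 8, 11, 14, 17, 19, so it is a common year (12 months).

no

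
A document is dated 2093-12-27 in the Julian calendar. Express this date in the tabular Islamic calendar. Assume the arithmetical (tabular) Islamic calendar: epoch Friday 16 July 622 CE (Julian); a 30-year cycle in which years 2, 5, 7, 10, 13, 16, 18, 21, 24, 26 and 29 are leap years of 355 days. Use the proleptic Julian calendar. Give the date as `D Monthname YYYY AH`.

21 Sha'ban 1517 AH

Both dates share Julian Day Number 2485887; in the tabular Islamic calendar that is 21 Sha'ban 1517 AH.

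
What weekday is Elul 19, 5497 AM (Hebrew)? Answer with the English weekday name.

Sunday

This is JDN 2355744 (15 September 1737 Gregorian).
Since JDN mod 7 = 6 (0 = Monday), the day is Sunday.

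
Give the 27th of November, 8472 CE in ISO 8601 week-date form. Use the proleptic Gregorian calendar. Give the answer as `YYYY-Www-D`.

8472-W47-7

The weekday is Sunday (ISO weekday 7).
That Sunday belongs to ISO week 47 of ISO year 8472.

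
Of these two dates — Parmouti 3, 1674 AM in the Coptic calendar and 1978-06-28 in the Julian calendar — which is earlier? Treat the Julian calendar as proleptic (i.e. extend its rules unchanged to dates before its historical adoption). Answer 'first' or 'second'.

The two dates have Julian Day Numbers 2436305 and 2443701 respectively.
Since 2436305 < 2443701, the first date comes first.

first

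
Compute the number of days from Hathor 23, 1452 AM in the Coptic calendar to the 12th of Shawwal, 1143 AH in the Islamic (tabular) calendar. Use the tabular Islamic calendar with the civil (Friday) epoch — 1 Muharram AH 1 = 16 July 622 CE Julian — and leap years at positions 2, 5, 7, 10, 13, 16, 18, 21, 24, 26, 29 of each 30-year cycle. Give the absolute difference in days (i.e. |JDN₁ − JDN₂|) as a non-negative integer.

JDN of the first date = 2355090.
JDN of the second date = 2353404.
|2353404 − 2355090| = 1686.

1686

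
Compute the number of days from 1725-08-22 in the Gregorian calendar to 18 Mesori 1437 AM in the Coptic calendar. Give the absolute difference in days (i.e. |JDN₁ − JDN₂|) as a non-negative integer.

First date → JDN 2351337; second date → JDN 2349876.
The interval is |2351337 − 2349876| = 1461 days.

1461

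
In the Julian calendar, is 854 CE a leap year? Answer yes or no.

no

854 mod 4 = 2, so it is a common year in the Julian calendar.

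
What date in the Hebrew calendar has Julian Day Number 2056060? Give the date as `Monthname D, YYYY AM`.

JDN 2056060 is 14 March 917 in the proleptic Gregorian calendar.
In the Hebrew calendar that day is Adar II 12, 4677 AM.

Adar II 12, 4677 AM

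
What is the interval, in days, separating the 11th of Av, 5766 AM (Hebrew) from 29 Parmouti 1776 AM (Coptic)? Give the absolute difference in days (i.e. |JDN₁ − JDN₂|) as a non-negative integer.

First date → JDN 2453953; second date → JDN 2473587.
The interval is |2453953 − 2473587| = 19634 days.

19634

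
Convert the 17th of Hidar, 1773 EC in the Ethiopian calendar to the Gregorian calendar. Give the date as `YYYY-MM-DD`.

1780-11-24

Both dates share Julian Day Number 2371520; in the Gregorian calendar that is 24 November 1780 CE.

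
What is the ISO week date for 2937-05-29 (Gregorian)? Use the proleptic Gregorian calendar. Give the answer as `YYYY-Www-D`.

2937-W22-3

The weekday is Wednesday (ISO weekday 3).
That Wednesday belongs to ISO week 22 of ISO year 2937.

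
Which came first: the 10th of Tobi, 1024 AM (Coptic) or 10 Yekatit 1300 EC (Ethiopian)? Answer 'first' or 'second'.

The two dates have Julian Day Numbers 2198810 and 2198840 respectively.
Since 2198810 < 2198840, the first date comes first.

first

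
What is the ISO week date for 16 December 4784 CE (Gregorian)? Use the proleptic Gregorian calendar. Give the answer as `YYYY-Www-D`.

The weekday is Sunday (ISO weekday 7).
That Sunday belongs to ISO week 50 of ISO year 4784.

4784-W50-7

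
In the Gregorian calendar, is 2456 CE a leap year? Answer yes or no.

2456 is divisible by 4 and not by 100, so it is a leap year.

yes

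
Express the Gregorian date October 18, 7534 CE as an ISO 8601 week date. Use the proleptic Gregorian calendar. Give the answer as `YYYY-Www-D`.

The weekday is Thursday (ISO weekday 4).
That Thursday belongs to ISO week 42 of ISO year 7534.

7534-W42-4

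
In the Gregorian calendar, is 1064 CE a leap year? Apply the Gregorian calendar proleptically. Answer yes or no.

yes

1064 is divisible by 4 and not by 100, so it is a leap year.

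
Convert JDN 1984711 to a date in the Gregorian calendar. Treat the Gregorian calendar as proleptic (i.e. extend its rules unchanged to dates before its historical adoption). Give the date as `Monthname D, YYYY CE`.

JDN 2451545 is 1 Jan 2000; 1984711 is −466834 days from there.

November 8, 721 CE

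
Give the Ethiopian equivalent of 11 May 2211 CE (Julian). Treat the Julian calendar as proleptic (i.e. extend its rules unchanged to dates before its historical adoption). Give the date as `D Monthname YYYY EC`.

Both dates share Julian Day Number 2528756; in the Ethiopian calendar that is 16 Ginbot 2203 EC.

16 Ginbot 2203 EC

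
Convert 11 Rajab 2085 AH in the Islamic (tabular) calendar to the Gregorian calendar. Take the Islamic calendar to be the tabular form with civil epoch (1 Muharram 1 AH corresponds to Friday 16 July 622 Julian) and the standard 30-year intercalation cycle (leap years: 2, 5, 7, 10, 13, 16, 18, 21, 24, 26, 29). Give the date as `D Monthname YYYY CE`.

Both dates share Julian Day Number 2687127; in the Gregorian calendar that is 1 January 2645 CE.

1 January 2645 CE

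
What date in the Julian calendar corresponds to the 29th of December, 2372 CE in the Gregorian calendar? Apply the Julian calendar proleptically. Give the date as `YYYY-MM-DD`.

The Julian–Gregorian offset here is 16 days (Julian trailing).
29 December 2372 Gregorian − 16 days → 13 December 2372 Julian.

2372-12-13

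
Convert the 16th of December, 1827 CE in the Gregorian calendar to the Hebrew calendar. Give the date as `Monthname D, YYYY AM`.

Julian Day Number of the source date = 2388707.
Converting JDN 2388707 to the Hebrew calendar gives 27 Kislev 5588 AM.

Kislev 27, 5588 AM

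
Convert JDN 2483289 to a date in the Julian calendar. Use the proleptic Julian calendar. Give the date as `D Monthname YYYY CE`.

16 November 2086 CE

The Gregorian equivalent of JDN 2483289 is 29 November 2086.
In the Julian calendar that day is 16 November 2086 CE.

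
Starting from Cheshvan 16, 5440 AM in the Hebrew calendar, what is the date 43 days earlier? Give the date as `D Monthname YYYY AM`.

3 Tishrei 5440 AM

The starting date is JDN 2334597; 2334597 − 43 = 2334554.
JDN 2334554 corresponds to 3 Tishrei 5440 AM.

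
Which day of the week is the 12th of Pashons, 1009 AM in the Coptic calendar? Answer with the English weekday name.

Equivalently 14 May 1293 Gregorian, JDN 2193453.
Since JDN mod 7 = 3 (0 = Monday), the day is Thursday.

Thursday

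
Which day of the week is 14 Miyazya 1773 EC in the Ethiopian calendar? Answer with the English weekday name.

This is JDN 2371667 (20 April 1781 Gregorian).
JDN 2371667 mod 7 = 4, and JDN 0 was a Monday, so this is a Friday.

Friday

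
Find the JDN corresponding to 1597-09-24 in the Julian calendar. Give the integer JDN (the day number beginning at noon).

Equivalently 4 October 1597 (Gregorian).
JDN 2451545 is 1 January 2000 CE (Gregorian); the target day is −146916 days from there, so JDN = 2304629.

2304629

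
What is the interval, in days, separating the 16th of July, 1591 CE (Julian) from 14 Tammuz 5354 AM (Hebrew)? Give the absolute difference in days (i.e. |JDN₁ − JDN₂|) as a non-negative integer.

First date → JDN 2302367; second date → JDN 2303439.
The interval is |2302367 − 2303439| = 1072 days.

1072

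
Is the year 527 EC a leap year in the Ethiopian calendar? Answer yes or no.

527 mod 4 = 3; in the Ethiopian calendar a year is leap when year mod 4 = 3, so it is a leap year.

yes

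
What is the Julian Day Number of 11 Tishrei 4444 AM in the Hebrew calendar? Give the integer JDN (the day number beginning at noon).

1970774

In the proleptic Gregorian calendar the same day is 11 September 683.
JDN 2400001 is 17 November 1858 CE (Gregorian), MJD 0; the target day is −429227 days from there, so JDN = 1970774.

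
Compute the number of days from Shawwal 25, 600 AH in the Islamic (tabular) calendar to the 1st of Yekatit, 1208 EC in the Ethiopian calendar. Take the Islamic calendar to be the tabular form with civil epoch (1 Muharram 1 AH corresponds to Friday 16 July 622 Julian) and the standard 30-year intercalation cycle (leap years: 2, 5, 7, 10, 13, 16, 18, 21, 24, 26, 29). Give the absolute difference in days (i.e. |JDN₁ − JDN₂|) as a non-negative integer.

4232

JDN of the first date = 2160996.
JDN of the second date = 2165228.
|2165228 − 2160996| = 4232.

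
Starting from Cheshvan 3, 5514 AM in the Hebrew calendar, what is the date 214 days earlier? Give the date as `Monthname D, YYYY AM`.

The starting date is JDN 2361634; 2361634 − 214 = 2361420.
JDN 2361420 corresponds to Adar II 25, 5513 AM.

Adar II 25, 5513 AM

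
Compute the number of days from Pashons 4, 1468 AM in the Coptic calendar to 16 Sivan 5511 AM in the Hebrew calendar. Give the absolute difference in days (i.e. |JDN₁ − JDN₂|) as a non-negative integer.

336

First date → JDN 2361095; second date → JDN 2360759.
The interval is |2361095 − 2360759| = 336 days.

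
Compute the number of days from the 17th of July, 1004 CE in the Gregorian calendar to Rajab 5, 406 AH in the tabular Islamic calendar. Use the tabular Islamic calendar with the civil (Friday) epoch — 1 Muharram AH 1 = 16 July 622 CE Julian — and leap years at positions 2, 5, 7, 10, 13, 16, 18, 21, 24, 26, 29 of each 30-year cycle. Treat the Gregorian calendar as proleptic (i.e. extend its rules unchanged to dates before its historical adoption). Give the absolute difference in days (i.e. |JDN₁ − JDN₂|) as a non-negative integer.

First date → JDN 2087961; second date → JDN 2092139.
The interval is |2087961 − 2092139| = 4178 days.

4178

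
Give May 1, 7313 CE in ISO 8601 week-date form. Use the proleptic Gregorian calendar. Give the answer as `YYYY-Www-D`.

The weekday is Monday (ISO weekday 1).
That Monday belongs to ISO week 18 of ISO year 7313.

7313-W18-1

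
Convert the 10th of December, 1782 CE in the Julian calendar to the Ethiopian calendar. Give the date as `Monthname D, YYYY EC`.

Tahsas 14, 1775 EC

Julian Day Number of the source date = 2372277.
Converting JDN 2372277 to the Ethiopian calendar gives 14 Tahsas 1775 EC.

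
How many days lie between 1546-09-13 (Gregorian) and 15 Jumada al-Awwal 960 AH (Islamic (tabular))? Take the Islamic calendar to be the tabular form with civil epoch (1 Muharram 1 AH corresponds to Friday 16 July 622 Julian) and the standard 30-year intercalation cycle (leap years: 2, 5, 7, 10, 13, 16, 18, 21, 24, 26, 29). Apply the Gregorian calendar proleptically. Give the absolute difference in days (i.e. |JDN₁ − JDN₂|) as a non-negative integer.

2430

JDN of the first date = 2285980.
JDN of the second date = 2288410.
|2288410 − 2285980| = 2430.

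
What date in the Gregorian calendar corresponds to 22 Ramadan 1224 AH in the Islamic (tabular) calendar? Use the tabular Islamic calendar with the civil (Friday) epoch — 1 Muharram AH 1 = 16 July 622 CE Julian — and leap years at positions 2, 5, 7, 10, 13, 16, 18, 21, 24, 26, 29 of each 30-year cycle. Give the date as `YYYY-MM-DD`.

1809-10-31

Julian Day Number of the source date = 2382087.
Converting JDN 2382087 to the Gregorian calendar gives 31 October 1809 CE.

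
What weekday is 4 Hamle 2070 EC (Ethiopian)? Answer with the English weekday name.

Monday

Equivalently 11 July 2078 Gregorian, JDN 2480226.
JDN 2480226 mod 7 = 0, and JDN 0 was a Monday, so this is a Monday.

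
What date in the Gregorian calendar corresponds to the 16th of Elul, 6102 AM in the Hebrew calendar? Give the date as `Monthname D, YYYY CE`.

Both dates share Julian Day Number 2576717; in the Gregorian calendar that is 17 September 2342 CE.

September 17, 2342 CE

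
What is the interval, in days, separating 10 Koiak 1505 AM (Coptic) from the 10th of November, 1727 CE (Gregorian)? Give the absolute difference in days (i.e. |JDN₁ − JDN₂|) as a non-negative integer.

JDN of the first date = 2374465.
JDN of the second date = 2352147.
|2352147 − 2374465| = 22318.

22318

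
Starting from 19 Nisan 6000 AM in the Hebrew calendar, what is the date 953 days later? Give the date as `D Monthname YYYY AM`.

Counting 953 days forward from JDN 2539304 reaches JDN 2540257, which is 26 Cheshvan 6003 AM.

26 Cheshvan 6003 AM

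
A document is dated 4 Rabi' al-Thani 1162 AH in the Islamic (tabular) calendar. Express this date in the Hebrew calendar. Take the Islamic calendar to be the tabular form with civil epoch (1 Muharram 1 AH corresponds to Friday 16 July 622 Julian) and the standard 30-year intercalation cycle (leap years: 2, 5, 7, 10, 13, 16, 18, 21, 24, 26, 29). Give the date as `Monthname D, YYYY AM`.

Both dates share Julian Day Number 2359952; in the Hebrew calendar that is 5 Nisan 5509 AM.

Nisan 5, 5509 AM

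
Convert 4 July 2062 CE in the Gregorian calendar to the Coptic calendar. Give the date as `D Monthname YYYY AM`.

Both dates share Julian Day Number 2474375; in the Coptic calendar that is 27 Paoni 1778 AM.

27 Paoni 1778 AM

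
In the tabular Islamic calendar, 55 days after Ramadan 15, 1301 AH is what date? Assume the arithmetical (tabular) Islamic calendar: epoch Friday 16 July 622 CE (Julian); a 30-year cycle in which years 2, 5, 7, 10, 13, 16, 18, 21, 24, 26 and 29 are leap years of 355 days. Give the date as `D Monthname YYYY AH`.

11 Dhu al-Qa'dah 1301 AH

The starting date is JDN 2409367; 2409367 + 55 = 2409422.
JDN 2409422 corresponds to 11 Dhu al-Qa'dah 1301 AH.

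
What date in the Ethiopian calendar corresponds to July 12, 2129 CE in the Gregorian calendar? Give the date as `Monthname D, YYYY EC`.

Hamle 4, 2121 EC

Julian Day Number of the source date = 2498854.
Converting JDN 2498854 to the Ethiopian calendar gives 4 Hamle 2121 EC.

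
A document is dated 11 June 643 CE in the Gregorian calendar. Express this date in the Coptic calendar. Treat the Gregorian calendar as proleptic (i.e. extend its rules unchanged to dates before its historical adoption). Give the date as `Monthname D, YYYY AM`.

Paoni 14, 359 AM

Julian Day Number of the source date = 1956072.
Converting JDN 1956072 to the Coptic calendar gives 14 Paoni 359 AM.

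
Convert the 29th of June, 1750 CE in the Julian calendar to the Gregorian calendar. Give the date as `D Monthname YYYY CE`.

The Julian–Gregorian offset here is 11 days (Julian trailing).
29 June 1750 Julian + 11 days → 10 July 1750 Gregorian.

10 July 1750 CE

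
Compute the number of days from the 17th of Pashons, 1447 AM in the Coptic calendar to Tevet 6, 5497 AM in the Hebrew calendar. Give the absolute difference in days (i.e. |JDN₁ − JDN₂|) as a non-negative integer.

2028

First date → JDN 2353437; second date → JDN 2355465.
The interval is |2353437 − 2355465| = 2028 days.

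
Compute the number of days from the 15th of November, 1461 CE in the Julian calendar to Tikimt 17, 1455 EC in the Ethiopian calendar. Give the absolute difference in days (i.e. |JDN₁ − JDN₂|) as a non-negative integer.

First date → JDN 2255007; second date → JDN 2255340.
The interval is |2255007 − 2255340| = 333 days.

333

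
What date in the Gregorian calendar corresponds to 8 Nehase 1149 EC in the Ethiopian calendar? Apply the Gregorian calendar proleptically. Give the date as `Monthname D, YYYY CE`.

August 8, 1157 CE

Both dates share Julian Day Number 2143865; in the Gregorian calendar that is 8 August 1157 CE.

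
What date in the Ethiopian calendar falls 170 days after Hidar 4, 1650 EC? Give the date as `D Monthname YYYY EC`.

24 Miyazya 1650 EC

Counting 170 days forward from JDN 2326581 reaches JDN 2326751, which is 24 Miyazya 1650 EC.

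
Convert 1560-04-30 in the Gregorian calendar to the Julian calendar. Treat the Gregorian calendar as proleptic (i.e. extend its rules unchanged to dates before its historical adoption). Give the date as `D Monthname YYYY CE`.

For dates in this range the Gregorian date is 10 days ahead of the Julian.
30 April 1560 Gregorian − 10 days → 20 April 1560 Julian.

20 April 1560 CE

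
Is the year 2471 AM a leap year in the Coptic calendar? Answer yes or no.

yes

2471 mod 4 = 3; in the Coptic calendar a year is leap when year mod 4 = 3, so it is a leap year.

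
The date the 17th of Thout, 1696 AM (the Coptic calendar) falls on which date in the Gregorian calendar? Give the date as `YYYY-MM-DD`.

1979-09-28

Julian Day Number of the source date = 2444145.
Converting JDN 2444145 to the Gregorian calendar gives 28 September 1979 CE.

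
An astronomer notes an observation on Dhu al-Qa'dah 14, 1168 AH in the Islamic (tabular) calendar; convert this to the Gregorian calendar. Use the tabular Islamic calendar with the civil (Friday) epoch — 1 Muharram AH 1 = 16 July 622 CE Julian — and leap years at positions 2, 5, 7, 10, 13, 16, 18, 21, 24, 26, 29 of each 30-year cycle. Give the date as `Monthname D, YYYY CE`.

August 22, 1755 CE

Julian Day Number of the source date = 2362294.
Converting JDN 2362294 to the Gregorian calendar gives 22 August 1755 CE.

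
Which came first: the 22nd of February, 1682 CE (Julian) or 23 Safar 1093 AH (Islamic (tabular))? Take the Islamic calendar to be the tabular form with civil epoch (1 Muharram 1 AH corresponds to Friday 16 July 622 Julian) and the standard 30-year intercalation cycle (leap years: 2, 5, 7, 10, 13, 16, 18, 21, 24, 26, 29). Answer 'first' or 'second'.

The two dates have Julian Day Numbers 2335461 and 2335460 respectively.
Since 2335460 < 2335461, the second date comes first.

second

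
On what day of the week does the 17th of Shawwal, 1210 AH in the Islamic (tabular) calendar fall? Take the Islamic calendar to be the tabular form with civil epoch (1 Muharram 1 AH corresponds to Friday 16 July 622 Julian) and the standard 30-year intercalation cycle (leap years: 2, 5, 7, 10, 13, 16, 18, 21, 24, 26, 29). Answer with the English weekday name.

Monday

In the Gregorian calendar this is 25 April 1796 (JDN 2377151).
2377151 ≡ 0 (mod 7); counting from Monday = 0 gives Monday.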